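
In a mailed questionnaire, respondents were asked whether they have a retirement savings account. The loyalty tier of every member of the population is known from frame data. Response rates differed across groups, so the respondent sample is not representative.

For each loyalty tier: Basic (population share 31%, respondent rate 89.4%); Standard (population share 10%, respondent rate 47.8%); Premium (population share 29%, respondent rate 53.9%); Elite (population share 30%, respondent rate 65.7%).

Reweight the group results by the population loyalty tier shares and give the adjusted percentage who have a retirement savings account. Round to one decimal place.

67.8%

Weight each group's respondent value by its population share:
  Basic: 0.31 × 89.4 = 27.714
  Standard: 0.1 × 47.8 = 4.78
  Premium: 0.29 × 53.9 = 15.631
  Elite: 0.3 × 65.7 = 19.71
Post-stratified estimate = 67.835 → 67.8%.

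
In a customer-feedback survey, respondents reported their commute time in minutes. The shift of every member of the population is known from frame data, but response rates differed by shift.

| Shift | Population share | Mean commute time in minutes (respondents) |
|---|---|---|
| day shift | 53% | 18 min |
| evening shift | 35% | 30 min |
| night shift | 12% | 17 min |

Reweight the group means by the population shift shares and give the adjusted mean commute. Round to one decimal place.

22.1

Reweight to the known shift distribution:
  day shift: 0.53 × 18 = 9.54
  evening shift: 0.35 × 30 = 10.5
  night shift: 0.12 × 17 = 2.04
Post-stratified estimate = 22.08 → 22.1.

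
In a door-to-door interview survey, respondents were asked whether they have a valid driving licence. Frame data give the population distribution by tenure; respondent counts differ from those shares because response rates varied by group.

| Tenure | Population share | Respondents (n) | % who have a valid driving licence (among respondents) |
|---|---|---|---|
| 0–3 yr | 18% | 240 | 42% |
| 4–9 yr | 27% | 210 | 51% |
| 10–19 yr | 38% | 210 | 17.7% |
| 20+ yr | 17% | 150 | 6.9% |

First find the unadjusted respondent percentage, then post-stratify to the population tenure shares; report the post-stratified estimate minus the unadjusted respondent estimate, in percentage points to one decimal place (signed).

-2.3 percentage points

Without adjustment, the pooled respondent share is:
  (240/810)×42 + (210/810)×51 + (210/810)×17.7 + (150/810)×6.9 = 31.5333%
Post-stratifying to population shares instead:
  0.18×42 + 0.27×51 + 0.38×17.7 + 0.17×6.9 = 29.229%
Difference = 29.229 − 31.5333 = -2.3043 pp.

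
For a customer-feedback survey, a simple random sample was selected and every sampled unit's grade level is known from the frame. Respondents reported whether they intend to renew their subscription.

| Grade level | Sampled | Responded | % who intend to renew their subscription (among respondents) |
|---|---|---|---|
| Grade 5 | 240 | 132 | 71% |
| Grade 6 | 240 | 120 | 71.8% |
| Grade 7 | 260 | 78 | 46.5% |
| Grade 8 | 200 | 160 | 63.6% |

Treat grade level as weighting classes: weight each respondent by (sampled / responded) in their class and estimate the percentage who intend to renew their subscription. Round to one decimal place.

Response rates by class: Grade 5 132/240 = 55%, Grade 6 120/240 = 50%, Grade 7 78/260 = 30%, Grade 8 160/200 = 80%.
With weight = n_sampled/n_responded per class, the weighted class total is n_sampled:
  Grade 5: 240 × 71 = 17,040
  Grade 6: 240 × 71.8 = 17,232
  Grade 7: 260 × 46.5 = 12,090
  Grade 8: 200 × 63.6 = 12,720
Adjusted estimate = 59,082 / 940 = 62.8532 → 62.9%.

62.9%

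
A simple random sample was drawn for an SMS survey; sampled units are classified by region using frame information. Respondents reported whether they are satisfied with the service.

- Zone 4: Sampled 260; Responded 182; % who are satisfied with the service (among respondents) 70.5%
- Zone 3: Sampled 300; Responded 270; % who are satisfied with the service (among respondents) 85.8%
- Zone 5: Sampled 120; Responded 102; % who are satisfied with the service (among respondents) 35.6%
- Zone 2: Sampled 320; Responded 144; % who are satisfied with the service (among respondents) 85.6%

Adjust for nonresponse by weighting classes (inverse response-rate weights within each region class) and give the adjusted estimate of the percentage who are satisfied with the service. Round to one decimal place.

75.7%

Class response rates: Zone 4 182/260 = 70%, Zone 3 270/300 = 90%, Zone 5 102/120 = 85%, Zone 2 144/320 = 45%.
With weight = n_sampled/n_responded per class, the weighted class total is n_sampled:
  Zone 4: 260 × 70.5 = 18,330
  Zone 3: 300 × 85.8 = 25,740
  Zone 5: 120 × 35.6 = 4272
  Zone 2: 320 × 85.6 = 27,392
Adjusted estimate = 75,734 / 1,000 = 75.734 → 75.7%.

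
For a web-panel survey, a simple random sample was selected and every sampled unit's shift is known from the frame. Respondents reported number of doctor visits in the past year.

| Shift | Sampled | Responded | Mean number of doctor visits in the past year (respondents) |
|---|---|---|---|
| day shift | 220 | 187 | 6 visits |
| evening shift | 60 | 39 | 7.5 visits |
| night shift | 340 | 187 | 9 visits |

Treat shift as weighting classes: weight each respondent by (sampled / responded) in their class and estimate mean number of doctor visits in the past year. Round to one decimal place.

Response rates by class: day shift 187/220 = 85%, evening shift 39/60 = 65%, night shift 187/340 = 55%.
Weighting each respondent by the inverse class response rate inflates each class back to its sampled size, so the class weight is n_sampled:
  day shift: 220 × 6 = 1320
  evening shift: 60 × 7.5 = 450
  night shift: 340 × 9 = 3060
Adjusted estimate = 4830 / 620 = 7.79032 → 7.8.

7.8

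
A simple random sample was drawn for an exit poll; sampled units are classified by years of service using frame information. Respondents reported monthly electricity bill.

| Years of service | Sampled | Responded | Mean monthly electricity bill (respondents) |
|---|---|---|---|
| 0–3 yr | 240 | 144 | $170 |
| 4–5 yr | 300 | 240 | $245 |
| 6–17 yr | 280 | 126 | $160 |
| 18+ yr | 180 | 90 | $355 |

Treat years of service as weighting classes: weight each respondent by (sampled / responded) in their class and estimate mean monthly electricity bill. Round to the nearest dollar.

$223

Response rates by class: 0–3 yr 144/240 = 60%, 4–5 yr 240/300 = 80%, 6–17 yr 126/280 = 45%, 18+ yr 90/180 = 50%.
Inverse-response-rate weighting restores each class to its sampled count, so class totals weight by n_sampled:
  0–3 yr: 240 × 170 = 40,800
  4–5 yr: 300 × 245 = 73,500
  6–17 yr: 280 × 160 = 44,800
  18+ yr: 180 × 355 = 63,900
Adjusted estimate = 223,000 / 1,000 = 223 → $223.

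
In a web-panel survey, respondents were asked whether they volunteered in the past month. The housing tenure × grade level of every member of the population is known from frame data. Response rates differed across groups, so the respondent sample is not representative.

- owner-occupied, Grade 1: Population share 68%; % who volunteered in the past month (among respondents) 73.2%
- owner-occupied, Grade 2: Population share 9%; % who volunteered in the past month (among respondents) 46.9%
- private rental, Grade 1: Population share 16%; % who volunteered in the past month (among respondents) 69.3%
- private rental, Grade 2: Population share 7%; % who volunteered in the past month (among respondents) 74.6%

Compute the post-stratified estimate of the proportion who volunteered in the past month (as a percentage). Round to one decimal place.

70.3%

Weight each group's respondent value by its population share:
  owner-occupied, Grade 1: 0.68 × 73.2 = 49.776
  owner-occupied, Grade 2: 0.09 × 46.9 = 4.221
  private rental, Grade 1: 0.16 × 69.3 = 11.088
  private rental, Grade 2: 0.07 × 74.6 = 5.222
Post-stratified estimate = 70.307 → 70.3%.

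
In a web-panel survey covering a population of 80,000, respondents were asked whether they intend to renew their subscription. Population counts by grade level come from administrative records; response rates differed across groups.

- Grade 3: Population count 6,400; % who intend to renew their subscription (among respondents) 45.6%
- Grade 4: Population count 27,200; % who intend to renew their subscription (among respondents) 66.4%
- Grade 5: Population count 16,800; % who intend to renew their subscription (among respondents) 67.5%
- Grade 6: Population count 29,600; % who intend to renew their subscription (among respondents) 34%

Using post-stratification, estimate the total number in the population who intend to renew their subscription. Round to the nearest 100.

Apply each group's respondent rate to its population count:
  Grade 3: 6,400 × 45.6% = 2918.4
  Grade 4: 27,200 × 66.4% = 18060.8
  Grade 5: 16,800 × 67.5% = 11,340
  Grade 6: 29,600 × 34% = 10,064
Estimated total = 42383.2 → 42,400.

42,400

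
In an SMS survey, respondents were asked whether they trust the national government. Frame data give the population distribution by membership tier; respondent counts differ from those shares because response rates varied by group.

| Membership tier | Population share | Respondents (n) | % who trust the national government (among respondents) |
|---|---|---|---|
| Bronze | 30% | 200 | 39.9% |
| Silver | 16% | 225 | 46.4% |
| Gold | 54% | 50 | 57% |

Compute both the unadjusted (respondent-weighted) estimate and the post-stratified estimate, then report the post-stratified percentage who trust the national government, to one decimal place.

Without adjustment, the pooled respondent share is:
  (200/475)×39.9 + (225/475)×46.4 + (50/475)×57 = 44.7789%
Post-stratifying to population shares instead:
  0.3×39.9 + 0.16×46.4 + 0.54×57 = 50.174%

50.2%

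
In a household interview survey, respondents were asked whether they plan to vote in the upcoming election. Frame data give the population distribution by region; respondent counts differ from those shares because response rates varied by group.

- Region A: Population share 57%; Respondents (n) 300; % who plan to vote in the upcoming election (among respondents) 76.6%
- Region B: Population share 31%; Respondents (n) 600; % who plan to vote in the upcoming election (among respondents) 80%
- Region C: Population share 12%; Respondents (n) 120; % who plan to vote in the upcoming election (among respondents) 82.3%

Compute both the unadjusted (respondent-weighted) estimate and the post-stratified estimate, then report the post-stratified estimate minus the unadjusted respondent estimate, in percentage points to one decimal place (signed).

Naive respondent-only estimate (weights = respondent counts):
  (300/1020)×76.6 + (600/1020)×80 + (120/1020)×82.3 = 79.2706%
Post-stratifying to population shares instead:
  0.57×76.6 + 0.31×80 + 0.12×82.3 = 78.338%
Difference = 78.338 − 79.2706 = -0.9326 pp.

-0.9 percentage points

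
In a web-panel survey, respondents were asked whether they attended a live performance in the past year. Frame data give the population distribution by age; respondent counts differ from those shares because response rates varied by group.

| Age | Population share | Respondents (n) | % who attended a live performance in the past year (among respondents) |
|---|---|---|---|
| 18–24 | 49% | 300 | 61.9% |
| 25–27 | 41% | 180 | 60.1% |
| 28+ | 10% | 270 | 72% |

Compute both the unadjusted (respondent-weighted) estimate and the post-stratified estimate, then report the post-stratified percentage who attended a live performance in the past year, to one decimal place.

Unadjusted (pooled respondent) estimate weights by respondent counts:
  (300/750)×61.9 + (180/750)×60.1 + (270/750)×72 = 65.104%
Post-stratifying to population shares instead:
  0.49×61.9 + 0.41×60.1 + 0.1×72 = 62.172%

62.2%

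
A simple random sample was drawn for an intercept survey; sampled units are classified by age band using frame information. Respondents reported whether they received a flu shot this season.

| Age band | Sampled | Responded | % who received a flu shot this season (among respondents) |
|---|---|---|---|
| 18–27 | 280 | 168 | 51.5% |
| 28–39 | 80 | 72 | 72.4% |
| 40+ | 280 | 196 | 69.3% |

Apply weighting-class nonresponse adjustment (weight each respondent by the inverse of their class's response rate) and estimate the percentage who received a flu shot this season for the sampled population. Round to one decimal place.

61.9%

Class response rates: 18–27 168/280 = 60%, 28–39 72/80 = 90%, 40+ 196/280 = 70%.
With weight = n_sampled/n_responded per class, the weighted class total is n_sampled:
  18–27: 280 × 51.5 = 14,420
  28–39: 80 × 72.4 = 5792
  40+: 280 × 69.3 = 19,404
Adjusted estimate = 39,616 / 640 = 61.9 → 61.9%.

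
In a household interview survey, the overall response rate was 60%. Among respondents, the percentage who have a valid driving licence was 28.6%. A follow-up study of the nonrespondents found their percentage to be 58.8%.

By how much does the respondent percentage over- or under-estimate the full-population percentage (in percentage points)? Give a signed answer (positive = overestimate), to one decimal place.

Nonresponse fraction = 1 − 0.6 = 0.4.
Bias = (nonresponse fraction) × (respondent percentage − nonrespondent percentage)
     = 0.4 × (28.6 − 58.8) = 0.4 × -30.2 = -12.08.

-12.1 percentage points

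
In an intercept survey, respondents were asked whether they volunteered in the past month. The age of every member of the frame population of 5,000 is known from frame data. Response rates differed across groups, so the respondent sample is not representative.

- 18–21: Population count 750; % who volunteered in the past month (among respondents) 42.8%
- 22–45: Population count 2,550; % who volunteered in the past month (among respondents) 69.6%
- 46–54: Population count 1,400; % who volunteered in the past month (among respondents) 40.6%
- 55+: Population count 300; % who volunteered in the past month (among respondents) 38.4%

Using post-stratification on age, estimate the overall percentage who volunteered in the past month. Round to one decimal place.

Weight each group's respondent value by its population share:
  18–21: (750/5,000) × 42.8 = 6.42
  22–45: (2,550/5,000) × 69.6 = 35.496
  46–54: (1,400/5,000) × 40.6 = 11.368
  55+: (300/5,000) × 38.4 = 2.304
Post-stratified estimate = 55.588 → 55.6%.

55.6%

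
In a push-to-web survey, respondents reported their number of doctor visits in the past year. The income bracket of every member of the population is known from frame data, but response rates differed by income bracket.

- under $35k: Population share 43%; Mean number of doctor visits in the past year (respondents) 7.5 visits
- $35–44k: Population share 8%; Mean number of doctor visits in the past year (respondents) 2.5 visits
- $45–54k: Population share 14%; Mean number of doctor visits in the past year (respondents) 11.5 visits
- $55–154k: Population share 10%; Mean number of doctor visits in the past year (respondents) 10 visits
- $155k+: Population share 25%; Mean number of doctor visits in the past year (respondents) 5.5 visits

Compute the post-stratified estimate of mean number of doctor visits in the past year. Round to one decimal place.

Post-stratification weights by population share, not respondent share:
  under $35k: 0.43 × 7.5 = 3.225
  $35–44k: 0.08 × 2.5 = 0.2
  $45–54k: 0.14 × 11.5 = 1.61
  $55–154k: 0.1 × 10 = 1
  $155k+: 0.25 × 5.5 = 1.375
Post-stratified estimate = 7.41 → 7.4.

7.4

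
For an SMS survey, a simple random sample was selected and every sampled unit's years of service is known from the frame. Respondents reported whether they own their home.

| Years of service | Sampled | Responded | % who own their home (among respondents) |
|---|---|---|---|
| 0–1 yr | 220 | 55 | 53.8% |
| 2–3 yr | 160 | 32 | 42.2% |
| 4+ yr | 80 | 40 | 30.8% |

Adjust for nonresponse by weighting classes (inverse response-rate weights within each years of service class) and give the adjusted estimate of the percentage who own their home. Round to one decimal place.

Class response rates: 0–1 yr 55/220 = 25%, 2–3 yr 32/160 = 20%, 4+ yr 40/80 = 50%.
Each respondent's weight = sampled/responded in their class; summing within a class gives n_sampled, so:
  0–1 yr: 220 × 53.8 = 11,836
  2–3 yr: 160 × 42.2 = 6752
  4+ yr: 80 × 30.8 = 2464
Adjusted estimate = 21,052 / 460 = 45.7652 → 45.8%.

45.8%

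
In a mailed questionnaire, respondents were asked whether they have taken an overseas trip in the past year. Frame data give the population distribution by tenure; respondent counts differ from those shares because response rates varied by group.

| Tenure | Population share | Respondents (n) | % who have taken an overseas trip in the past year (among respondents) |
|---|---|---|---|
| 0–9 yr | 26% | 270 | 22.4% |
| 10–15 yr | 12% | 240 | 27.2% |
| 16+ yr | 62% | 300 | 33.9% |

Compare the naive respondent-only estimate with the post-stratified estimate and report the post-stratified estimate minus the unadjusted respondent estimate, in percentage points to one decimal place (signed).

+2.0 percentage points

Naive respondent-only estimate (weights = respondent counts):
  (270/810)×22.4 + (240/810)×27.2 + (300/810)×33.9 = 28.0815%
Post-stratified estimate weights by population shares:
  0.26×22.4 + 0.12×27.2 + 0.62×33.9 = 30.106%
Difference = 30.106 − 28.0815 = 2.0245 pp.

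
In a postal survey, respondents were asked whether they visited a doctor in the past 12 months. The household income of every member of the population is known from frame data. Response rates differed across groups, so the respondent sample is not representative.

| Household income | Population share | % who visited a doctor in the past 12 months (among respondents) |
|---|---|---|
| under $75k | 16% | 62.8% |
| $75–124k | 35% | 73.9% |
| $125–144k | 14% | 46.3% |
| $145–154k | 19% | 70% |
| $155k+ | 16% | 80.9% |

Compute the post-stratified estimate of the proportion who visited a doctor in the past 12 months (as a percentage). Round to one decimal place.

68.6%

Reweight to the known household income distribution:
  under $75k: 0.16 × 62.8 = 10.048
  $75–124k: 0.35 × 73.9 = 25.865
  $125–144k: 0.14 × 46.3 = 6.482
  $145–154k: 0.19 × 70 = 13.3
  $155k+: 0.16 × 80.9 = 12.944
Post-stratified estimate = 68.639 → 68.6%.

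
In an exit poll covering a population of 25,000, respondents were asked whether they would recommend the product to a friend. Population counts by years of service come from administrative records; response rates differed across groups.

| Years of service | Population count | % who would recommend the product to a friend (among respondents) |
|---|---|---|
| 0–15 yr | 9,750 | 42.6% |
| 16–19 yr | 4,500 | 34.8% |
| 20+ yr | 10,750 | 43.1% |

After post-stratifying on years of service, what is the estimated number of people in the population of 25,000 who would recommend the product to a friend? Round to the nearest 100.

10,400

Each cell contributes its population count × the respondent rate:
  0–15 yr: 9,750 × 42.6% = 4153.5
  16–19 yr: 4,500 × 34.8% = 1566
  20+ yr: 10,750 × 43.1% = 4633.25
Estimated total = 10352.8 → 10,400.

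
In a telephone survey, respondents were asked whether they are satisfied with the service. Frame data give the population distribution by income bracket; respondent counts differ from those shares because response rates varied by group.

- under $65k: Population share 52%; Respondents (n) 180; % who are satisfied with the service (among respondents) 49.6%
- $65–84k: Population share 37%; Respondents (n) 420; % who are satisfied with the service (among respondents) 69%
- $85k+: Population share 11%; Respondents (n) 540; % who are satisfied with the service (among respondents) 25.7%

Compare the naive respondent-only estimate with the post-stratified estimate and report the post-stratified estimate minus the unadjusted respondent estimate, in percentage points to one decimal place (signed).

+8.7 percentage points

Unadjusted (pooled respondent) estimate weights by respondent counts:
  (180/1140)×49.6 + (420/1140)×69 + (540/1140)×25.7 = 45.4263%
Post-stratified estimate weights by population shares:
  0.52×49.6 + 0.37×69 + 0.11×25.7 = 54.149%
Difference = 54.149 − 45.4263 = 8.7227 pp.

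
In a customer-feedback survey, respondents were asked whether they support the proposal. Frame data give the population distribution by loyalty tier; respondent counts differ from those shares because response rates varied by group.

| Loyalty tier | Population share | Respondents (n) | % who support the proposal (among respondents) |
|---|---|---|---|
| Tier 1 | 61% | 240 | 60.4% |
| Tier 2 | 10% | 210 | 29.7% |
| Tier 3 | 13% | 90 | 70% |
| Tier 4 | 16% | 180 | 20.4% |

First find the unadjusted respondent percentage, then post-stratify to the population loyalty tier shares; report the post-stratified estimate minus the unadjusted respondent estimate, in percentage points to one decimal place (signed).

+9.5 percentage points

Naive respondent-only estimate (weights = respondent counts):
  (240/720)×60.4 + (210/720)×29.7 + (90/720)×70 + (180/720)×20.4 = 42.6458%
Post-stratified estimate weights by population shares:
  0.61×60.4 + 0.1×29.7 + 0.13×70 + 0.16×20.4 = 52.178%
Difference = 52.178 − 42.6458 = 9.5322 pp.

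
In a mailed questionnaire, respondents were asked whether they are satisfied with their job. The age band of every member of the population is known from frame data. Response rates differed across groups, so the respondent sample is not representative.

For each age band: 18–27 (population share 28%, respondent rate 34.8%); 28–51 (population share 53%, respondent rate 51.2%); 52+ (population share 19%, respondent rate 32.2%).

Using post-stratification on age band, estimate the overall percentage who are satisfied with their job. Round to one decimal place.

Reweight to the known age band distribution:
  18–27: 0.28 × 34.8 = 9.744
  28–51: 0.53 × 51.2 = 27.136
  52+: 0.19 × 32.2 = 6.118
Post-stratified estimate = 42.998 → 43.0%.

43.0%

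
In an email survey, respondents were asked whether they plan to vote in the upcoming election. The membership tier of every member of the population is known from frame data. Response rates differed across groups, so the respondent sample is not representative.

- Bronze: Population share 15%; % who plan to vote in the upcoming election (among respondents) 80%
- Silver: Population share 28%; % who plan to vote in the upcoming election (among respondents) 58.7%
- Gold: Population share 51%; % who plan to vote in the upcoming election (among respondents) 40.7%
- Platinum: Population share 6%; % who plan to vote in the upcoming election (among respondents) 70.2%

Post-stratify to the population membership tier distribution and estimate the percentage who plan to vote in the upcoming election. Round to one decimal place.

53.4%

Reweight to the known membership tier distribution:
  Bronze: 0.15 × 80 = 12
  Silver: 0.28 × 58.7 = 16.436
  Gold: 0.51 × 40.7 = 20.757
  Platinum: 0.06 × 70.2 = 4.212
Post-stratified estimate = 53.405 → 53.4%.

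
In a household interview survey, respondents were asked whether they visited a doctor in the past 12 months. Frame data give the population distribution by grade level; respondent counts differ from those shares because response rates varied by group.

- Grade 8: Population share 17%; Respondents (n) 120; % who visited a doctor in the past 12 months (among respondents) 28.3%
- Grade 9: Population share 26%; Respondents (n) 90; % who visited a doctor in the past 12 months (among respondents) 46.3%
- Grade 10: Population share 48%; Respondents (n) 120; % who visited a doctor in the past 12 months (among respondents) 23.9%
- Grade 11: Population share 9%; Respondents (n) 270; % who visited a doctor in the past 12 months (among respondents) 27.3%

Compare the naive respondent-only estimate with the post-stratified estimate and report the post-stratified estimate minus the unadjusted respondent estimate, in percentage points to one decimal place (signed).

Unadjusted (pooled respondent) estimate weights by respondent counts:
  (120/600)×28.3 + (90/600)×46.3 + (120/600)×23.9 + (270/600)×27.3 = 29.67%
Post-stratified estimate weights by population shares:
  0.17×28.3 + 0.26×46.3 + 0.48×23.9 + 0.09×27.3 = 30.778%
Difference = 30.778 − 29.67 = 1.108 pp.

+1.1 percentage points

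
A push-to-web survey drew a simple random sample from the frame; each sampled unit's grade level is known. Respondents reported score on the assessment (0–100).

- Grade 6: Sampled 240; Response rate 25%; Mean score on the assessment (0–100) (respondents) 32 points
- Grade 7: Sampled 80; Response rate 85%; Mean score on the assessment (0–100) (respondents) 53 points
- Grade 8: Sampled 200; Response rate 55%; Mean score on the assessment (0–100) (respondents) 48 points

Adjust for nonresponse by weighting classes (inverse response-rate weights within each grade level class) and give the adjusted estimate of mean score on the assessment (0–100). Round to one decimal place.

Inverse-response-rate weighting restores each class to its sampled count, so class totals weight by n_sampled:
  Grade 6: 240 × 32 = 7680
  Grade 7: 80 × 53 = 4240
  Grade 8: 200 × 48 = 9600
Adjusted estimate = 21,520 / 520 = 41.3846 → 41.4.

41.4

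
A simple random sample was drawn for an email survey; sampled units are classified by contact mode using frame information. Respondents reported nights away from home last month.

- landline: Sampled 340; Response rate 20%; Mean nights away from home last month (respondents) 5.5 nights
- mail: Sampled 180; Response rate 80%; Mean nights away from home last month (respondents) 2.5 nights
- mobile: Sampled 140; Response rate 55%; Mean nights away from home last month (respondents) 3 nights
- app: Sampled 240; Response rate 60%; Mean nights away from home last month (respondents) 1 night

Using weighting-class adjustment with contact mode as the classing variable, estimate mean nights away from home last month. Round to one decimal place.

3.3

Each respondent's weight = sampled/responded in their class; summing within a class gives n_sampled, so:
  landline: 340 × 5.5 = 1870
  mail: 180 × 2.5 = 450
  mobile: 140 × 3 = 420
  app: 240 × 1 = 240
Adjusted estimate = 2980 / 900 = 3.31111 → 3.3.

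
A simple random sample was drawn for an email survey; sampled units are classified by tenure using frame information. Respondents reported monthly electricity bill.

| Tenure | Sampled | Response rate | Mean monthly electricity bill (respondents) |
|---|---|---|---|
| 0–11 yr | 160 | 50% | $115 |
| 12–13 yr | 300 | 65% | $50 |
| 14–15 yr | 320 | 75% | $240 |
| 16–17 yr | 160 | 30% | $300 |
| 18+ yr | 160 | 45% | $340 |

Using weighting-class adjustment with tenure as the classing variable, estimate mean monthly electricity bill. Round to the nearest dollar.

With weight = n_sampled/n_responded per class, the weighted class total is n_sampled:
  0–11 yr: 160 × 115 = 18,400
  12–13 yr: 300 × 50 = 15,000
  14–15 yr: 320 × 240 = 76,800
  16–17 yr: 160 × 300 = 48,000
  18+ yr: 160 × 340 = 54,400
Adjusted estimate = 212,600 / 1,100 = 193.273 → $193.

$193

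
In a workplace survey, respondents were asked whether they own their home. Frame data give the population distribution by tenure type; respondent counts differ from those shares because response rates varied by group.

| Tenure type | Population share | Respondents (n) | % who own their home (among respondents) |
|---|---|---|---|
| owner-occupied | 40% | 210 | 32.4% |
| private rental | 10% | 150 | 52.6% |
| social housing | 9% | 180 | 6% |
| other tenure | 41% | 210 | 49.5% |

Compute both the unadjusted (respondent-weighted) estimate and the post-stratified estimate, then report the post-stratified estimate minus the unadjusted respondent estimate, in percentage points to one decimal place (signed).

Unadjusted (pooled respondent) estimate weights by respondent counts:
  (210/750)×32.4 + (150/750)×52.6 + (180/750)×6 + (210/750)×49.5 = 34.892%
Post-stratifying to population shares instead:
  0.4×32.4 + 0.1×52.6 + 0.09×6 + 0.41×49.5 = 39.055%
Difference = 39.055 − 34.892 = 4.163 pp.

+4.2 percentage points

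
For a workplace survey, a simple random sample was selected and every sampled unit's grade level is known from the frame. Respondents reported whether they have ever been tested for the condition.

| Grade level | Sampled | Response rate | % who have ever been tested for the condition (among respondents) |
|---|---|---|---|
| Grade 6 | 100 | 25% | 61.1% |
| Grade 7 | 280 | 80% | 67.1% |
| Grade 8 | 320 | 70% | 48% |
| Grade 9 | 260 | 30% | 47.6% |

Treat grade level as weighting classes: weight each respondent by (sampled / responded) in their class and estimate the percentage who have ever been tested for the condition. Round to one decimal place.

54.8%

With weight = n_sampled/n_responded per class, the weighted class total is n_sampled:
  Grade 6: 100 × 61.1 = 6110
  Grade 7: 280 × 67.1 = 18,788
  Grade 8: 320 × 48 = 15,360
  Grade 9: 260 × 47.6 = 12,376
Adjusted estimate = 52,634 / 960 = 54.8271 → 54.8%.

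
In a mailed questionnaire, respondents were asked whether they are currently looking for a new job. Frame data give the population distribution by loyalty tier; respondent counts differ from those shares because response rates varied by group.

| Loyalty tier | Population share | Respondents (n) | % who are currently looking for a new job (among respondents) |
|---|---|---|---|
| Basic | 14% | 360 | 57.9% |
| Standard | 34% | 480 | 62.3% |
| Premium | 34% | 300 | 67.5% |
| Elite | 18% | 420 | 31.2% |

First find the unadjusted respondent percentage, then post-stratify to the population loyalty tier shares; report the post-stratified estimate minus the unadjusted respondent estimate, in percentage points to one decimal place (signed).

+3.9 percentage points

Naive respondent-only estimate (weights = respondent counts):
  (360/1560)×57.9 + (480/1560)×62.3 + (300/1560)×67.5 + (420/1560)×31.2 = 53.9115%
Reweighting by population loyalty tier shares:
  0.14×57.9 + 0.34×62.3 + 0.34×67.5 + 0.18×31.2 = 57.854%
Difference = 57.854 − 53.9115 = 3.9425 pp.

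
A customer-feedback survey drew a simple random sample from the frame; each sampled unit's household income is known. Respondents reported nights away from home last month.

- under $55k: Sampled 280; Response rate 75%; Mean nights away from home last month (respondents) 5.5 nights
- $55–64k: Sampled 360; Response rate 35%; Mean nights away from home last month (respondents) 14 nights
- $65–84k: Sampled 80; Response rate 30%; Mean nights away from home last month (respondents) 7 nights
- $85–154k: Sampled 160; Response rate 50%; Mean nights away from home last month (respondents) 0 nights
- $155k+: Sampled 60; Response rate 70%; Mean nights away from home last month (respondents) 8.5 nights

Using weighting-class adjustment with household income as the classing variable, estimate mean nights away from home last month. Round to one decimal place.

Inverse-response-rate weighting restores each class to its sampled count, so class totals weight by n_sampled:
  under $55k: 280 × 5.5 = 1540
  $55–64k: 360 × 14 = 5040
  $65–84k: 80 × 7 = 560
  $85–154k: 160 × 0 = 0
  $155k+: 60 × 8.5 = 510
Adjusted estimate = 7650 / 940 = 8.1383 → 8.1.

8.1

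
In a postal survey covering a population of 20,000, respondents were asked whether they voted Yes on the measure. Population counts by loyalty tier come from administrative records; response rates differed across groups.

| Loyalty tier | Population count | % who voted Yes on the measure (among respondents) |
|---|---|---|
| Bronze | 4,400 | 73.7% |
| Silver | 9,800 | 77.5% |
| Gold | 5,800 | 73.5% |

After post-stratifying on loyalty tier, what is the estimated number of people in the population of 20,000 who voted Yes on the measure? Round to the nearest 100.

15,100

Each cell contributes its population count × the respondent rate:
  Bronze: 4,400 × 73.7% = 3242.8
  Silver: 9,800 × 77.5% = 7595
  Gold: 5,800 × 73.5% = 4263
Estimated total = 15100.8 → 15,100.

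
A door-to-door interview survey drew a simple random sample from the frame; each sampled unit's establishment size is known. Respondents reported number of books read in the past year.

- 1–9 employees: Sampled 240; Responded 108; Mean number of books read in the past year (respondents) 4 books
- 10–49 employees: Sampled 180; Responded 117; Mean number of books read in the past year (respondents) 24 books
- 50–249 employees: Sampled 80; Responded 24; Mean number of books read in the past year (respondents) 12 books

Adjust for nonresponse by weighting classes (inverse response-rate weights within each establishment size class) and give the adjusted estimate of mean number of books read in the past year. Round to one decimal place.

Class response rates: 1–9 employees 108/240 = 45%, 10–49 employees 117/180 = 65%, 50–249 employees 24/80 = 30%.
With weight = n_sampled/n_responded per class, the weighted class total is n_sampled:
  1–9 employees: 240 × 4 = 960
  10–49 employees: 180 × 24 = 4320
  50–249 employees: 80 × 12 = 960
Adjusted estimate = 6240 / 500 = 12.48 → 12.5.

12.5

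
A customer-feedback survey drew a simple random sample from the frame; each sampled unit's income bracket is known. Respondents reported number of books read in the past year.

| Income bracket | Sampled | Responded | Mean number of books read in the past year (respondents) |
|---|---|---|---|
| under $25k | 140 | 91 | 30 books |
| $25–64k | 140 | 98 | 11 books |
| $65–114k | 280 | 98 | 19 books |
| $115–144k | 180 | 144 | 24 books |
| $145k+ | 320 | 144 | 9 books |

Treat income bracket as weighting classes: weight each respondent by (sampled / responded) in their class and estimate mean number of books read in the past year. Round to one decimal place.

Response rates by class: under $25k 91/140 = 65%, $25–64k 98/140 = 70%, $65–114k 98/280 = 35%, $115–144k 144/180 = 80%, $145k+ 144/320 = 45%.
With weight = n_sampled/n_responded per class, the weighted class total is n_sampled:
  under $25k: 140 × 30 = 4200
  $25–64k: 140 × 11 = 1540
  $65–114k: 280 × 19 = 5320
  $115–144k: 180 × 24 = 4320
  $145k+: 320 × 9 = 2880
Adjusted estimate = 18,260 / 1,060 = 17.2264 → 17.2.

17.2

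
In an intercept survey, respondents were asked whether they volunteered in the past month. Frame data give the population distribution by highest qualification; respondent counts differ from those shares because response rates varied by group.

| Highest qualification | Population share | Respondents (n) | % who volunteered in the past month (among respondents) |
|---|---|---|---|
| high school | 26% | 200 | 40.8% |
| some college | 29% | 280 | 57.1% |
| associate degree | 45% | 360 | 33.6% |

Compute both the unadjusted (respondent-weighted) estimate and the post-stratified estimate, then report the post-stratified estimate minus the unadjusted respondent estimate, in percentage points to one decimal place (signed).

Unadjusted (pooled respondent) estimate weights by respondent counts:
  (200/840)×40.8 + (280/840)×57.1 + (360/840)×33.6 = 43.1476%
Reweighting by population highest qualification shares:
  0.26×40.8 + 0.29×57.1 + 0.45×33.6 = 42.287%
Difference = 42.287 − 43.1476 = -0.8606 pp.

-0.9 percentage points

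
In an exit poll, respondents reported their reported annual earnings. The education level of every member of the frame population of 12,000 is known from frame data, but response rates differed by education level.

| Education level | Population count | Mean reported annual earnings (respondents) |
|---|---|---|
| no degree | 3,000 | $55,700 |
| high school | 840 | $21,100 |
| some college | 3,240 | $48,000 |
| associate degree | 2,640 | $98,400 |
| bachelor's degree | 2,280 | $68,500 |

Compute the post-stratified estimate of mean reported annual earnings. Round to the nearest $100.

Weight each group's respondent value by its population share:
  no degree: (3,000/12,000) × 55,700 = 13,925
  high school: (840/12,000) × 21,100 = 1477
  some college: (3,240/12,000) × 48,000 = 12,960
  associate degree: (2,640/12,000) × 98,400 = 21,648
  bachelor's degree: (2,280/12,000) × 68,500 = 13,015
Post-stratified estimate = 63,025 → $63,000.

$63,000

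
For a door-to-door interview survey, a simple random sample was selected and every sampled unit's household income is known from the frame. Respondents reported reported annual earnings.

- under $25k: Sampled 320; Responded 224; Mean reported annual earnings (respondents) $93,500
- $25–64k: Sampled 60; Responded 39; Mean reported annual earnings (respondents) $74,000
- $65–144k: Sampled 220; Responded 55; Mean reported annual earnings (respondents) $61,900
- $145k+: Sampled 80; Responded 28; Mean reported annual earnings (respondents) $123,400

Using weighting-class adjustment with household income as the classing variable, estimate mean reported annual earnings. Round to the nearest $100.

$85,100

Class response rates: under $25k 224/320 = 70%, $25–64k 39/60 = 65%, $65–144k 55/220 = 25%, $145k+ 28/80 = 35%.
Each respondent's weight = sampled/responded in their class; summing within a class gives n_sampled, so:
  under $25k: 320 × 93,500 = 29,920,000
  $25–64k: 60 × 74,000 = 4,440,000
  $65–144k: 220 × 61,900 = 13,618,000
  $145k+: 80 × 123,400 = 9,872,000
Adjusted estimate = 57,850,000 / 680 = 85073.5 → $85,100.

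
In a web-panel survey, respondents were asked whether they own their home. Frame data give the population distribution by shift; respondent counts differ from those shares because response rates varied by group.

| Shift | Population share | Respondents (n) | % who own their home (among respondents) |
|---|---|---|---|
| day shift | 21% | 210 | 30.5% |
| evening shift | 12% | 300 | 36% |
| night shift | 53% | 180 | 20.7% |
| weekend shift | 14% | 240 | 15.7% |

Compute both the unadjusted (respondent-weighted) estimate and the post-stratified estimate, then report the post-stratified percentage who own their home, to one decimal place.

Without adjustment, the pooled respondent share is:
  (210/930)×30.5 + (300/930)×36 + (180/930)×20.7 + (240/930)×15.7 = 26.5581%
Reweighting by population shift shares:
  0.21×30.5 + 0.12×36 + 0.53×20.7 + 0.14×15.7 = 23.894%

23.9%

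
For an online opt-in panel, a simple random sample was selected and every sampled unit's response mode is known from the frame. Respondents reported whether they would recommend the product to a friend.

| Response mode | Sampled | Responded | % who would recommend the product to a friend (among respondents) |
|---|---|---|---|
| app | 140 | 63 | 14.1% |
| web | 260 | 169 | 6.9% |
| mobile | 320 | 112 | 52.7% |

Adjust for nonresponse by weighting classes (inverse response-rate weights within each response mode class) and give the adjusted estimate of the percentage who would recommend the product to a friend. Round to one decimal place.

Class response rates: app 63/140 = 45%, web 169/260 = 65%, mobile 112/320 = 35%.
With weight = n_sampled/n_responded per class, the weighted class total is n_sampled:
  app: 140 × 14.1 = 1974
  web: 260 × 6.9 = 1794
  mobile: 320 × 52.7 = 16,864
Adjusted estimate = 20,632 / 720 = 28.6556 → 28.7%.

28.7%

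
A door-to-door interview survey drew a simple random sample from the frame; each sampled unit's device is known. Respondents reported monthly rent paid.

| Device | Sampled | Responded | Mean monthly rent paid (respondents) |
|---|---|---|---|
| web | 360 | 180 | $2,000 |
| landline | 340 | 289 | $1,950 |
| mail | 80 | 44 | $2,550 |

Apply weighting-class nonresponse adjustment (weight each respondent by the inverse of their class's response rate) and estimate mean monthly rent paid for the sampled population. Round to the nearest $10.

$2,030

Response rates by class: web 180/360 = 50%, landline 289/340 = 85%, mail 44/80 = 55%.
Inverse-response-rate weighting restores each class to its sampled count, so class totals weight by n_sampled:
  web: 360 × 2000 = 720,000
  landline: 340 × 1950 = 663,000
  mail: 80 × 2550 = 204,000
Adjusted estimate = 1,587,000 / 780 = 2034.62 → $2,030.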